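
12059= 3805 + 8254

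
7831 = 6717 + 1114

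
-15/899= - 15/899 = - 0.02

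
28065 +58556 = 86621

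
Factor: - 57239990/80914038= - 3^ ( - 1)* 5^1*5723999^1 * 13485673^( - 1 ) = - 28619995/40457019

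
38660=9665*4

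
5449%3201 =2248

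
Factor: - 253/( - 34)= 2^( - 1)* 11^1  *  17^( - 1) * 23^1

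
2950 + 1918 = 4868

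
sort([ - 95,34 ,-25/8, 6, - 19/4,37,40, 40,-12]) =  [-95, - 12, - 19/4 , - 25/8,6, 34,37,40,40]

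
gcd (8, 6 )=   2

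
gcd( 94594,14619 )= 1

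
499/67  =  7+ 30/67 = 7.45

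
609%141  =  45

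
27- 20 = 7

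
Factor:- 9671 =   -  19^1*509^1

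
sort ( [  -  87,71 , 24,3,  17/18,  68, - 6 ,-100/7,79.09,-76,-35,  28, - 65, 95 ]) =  [ - 87,- 76, - 65, - 35 ,-100/7,  -  6 , 17/18,3 , 24, 28,68 , 71,79.09, 95]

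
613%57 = 43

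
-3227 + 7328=4101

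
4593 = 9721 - 5128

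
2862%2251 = 611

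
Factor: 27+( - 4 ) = 23^1  =  23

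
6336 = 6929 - 593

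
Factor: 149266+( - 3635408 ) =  - 2^1 * 11^1*211^1*751^1 = - 3486142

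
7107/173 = 41 + 14/173 = 41.08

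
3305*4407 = 14565135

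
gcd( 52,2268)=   4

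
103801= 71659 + 32142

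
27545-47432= -19887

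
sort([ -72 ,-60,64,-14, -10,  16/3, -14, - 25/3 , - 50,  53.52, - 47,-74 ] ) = [ -74, - 72, - 60,-50 , - 47,  -  14,-14,-10, - 25/3,16/3, 53.52, 64 ] 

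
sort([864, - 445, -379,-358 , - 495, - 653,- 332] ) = [ - 653,  -  495,-445, - 379, - 358,-332 , 864]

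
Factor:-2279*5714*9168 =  - 119387584608  =  - 2^5 * 3^1*43^1* 53^1*191^1 * 2857^1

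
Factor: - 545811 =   -  3^1*7^2*47^1*79^1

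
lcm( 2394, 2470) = 155610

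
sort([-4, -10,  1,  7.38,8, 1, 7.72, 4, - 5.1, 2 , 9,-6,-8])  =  [- 10,  -  8, - 6, - 5.1, - 4 , 1, 1,2  ,  4,7.38 , 7.72,8, 9]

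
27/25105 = 27/25105 = 0.00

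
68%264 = 68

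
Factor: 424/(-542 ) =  -212/271 = - 2^2*53^1 *271^(- 1)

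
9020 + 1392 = 10412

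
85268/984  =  86 + 161/246 = 86.65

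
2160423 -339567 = 1820856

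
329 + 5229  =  5558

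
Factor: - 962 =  - 2^1*13^1 * 37^1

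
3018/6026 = 1509/3013 = 0.50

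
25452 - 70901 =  - 45449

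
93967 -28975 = 64992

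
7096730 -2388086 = 4708644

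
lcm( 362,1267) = 2534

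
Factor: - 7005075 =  - 3^1* 5^2*7^1*11^1 * 1213^1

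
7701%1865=241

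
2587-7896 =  - 5309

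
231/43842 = 77/14614= 0.01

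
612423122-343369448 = 269053674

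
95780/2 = 47890  =  47890.00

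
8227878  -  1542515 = 6685363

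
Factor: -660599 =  - 660599^1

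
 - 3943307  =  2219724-6163031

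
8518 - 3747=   4771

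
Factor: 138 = 2^1*3^1*23^1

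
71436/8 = 17859/2  =  8929.50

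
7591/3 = 7591/3 = 2530.33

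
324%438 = 324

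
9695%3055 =530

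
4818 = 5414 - 596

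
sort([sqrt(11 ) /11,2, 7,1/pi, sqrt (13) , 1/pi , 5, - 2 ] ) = [- 2 , sqrt(11)/11, 1/pi, 1/pi, 2,sqrt(13 ) , 5 , 7]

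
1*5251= 5251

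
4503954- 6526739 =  - 2022785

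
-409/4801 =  - 409/4801= -0.09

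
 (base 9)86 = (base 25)33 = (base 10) 78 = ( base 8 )116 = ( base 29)2K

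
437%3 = 2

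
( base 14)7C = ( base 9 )132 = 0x6e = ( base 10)110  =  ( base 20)5a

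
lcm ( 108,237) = 8532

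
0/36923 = 0 = 0.00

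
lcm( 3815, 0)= 0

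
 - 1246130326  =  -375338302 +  - 870792024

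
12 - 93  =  -81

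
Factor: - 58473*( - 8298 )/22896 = 8985351/424 = 2^( - 3)*3^1*53^( - 1 )*73^1*89^1*461^1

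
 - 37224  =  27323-64547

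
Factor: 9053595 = 3^2 * 5^1*19^1*10589^1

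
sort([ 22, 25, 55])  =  [ 22,25,55]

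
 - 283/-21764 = 283/21764 =0.01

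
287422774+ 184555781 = 471978555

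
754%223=85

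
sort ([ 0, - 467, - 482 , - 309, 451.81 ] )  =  [ - 482, - 467,-309,  0, 451.81]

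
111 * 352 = 39072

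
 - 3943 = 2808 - 6751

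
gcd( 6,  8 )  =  2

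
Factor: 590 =2^1*5^1*59^1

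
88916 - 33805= 55111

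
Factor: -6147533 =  - 7^1*383^1*2293^1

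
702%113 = 24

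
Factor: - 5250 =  - 2^1*3^1*5^3*7^1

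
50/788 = 25/394= 0.06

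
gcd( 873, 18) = 9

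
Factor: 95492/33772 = 8443^ ( - 1 )*23873^1 = 23873/8443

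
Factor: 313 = 313^1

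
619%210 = 199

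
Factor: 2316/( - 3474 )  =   - 2^1*3^( - 1 ) = - 2/3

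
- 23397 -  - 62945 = 39548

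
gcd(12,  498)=6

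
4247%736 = 567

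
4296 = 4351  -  55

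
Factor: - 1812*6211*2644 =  - 2^4*3^1*151^1*661^1*6211^1 = -  29756453808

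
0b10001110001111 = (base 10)9103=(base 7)35353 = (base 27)cd4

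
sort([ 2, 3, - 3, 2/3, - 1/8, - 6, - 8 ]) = [  -  8 , - 6,-3, - 1/8 , 2/3,  2, 3] 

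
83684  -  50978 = 32706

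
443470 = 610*727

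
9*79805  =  718245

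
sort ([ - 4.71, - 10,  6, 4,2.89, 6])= [ - 10, - 4.71, 2.89, 4,6, 6]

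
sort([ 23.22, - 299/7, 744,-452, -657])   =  [ - 657, - 452,- 299/7,23.22,744]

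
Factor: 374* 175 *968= 2^4*5^2  *  7^1*11^3*17^1= 63355600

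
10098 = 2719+7379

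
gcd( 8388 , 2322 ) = 18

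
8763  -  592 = 8171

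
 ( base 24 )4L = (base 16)75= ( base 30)3R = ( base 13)90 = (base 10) 117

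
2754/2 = 1377 = 1377.00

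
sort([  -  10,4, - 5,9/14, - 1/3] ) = [- 10, - 5, - 1/3,  9/14, 4]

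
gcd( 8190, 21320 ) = 130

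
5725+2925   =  8650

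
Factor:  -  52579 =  - 52579^1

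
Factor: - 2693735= -5^1*11^1*17^1*  43^1*67^1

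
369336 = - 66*( - 5596)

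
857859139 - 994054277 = -136195138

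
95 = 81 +14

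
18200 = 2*9100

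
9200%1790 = 250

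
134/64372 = 67/32186= 0.00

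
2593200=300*8644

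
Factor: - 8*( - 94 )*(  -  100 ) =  - 75200 =-  2^6 *5^2 * 47^1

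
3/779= 3/779   =  0.00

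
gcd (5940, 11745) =135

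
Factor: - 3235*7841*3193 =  - 80992472555=-5^1*31^1*103^1* 647^1*7841^1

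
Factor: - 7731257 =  -2729^1*2833^1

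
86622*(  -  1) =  - 86622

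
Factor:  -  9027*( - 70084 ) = 2^2*3^2*7^1*17^1 * 59^1*2503^1  =  632648268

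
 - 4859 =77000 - 81859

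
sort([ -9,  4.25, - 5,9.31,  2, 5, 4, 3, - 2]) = [ - 9, - 5, - 2, 2,3,4, 4.25,  5,9.31]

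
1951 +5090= 7041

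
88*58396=5138848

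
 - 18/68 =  - 1 + 25/34 = - 0.26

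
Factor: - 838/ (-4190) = 1/5 = 5^( - 1)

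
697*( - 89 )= - 62033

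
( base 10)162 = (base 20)82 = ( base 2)10100010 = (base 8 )242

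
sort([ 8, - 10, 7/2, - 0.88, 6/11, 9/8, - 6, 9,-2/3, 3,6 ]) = [ - 10, - 6, - 0.88, - 2/3, 6/11, 9/8, 3,7/2, 6,8, 9] 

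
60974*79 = 4816946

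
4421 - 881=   3540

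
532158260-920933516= -388775256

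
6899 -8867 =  - 1968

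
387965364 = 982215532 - 594250168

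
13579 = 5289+8290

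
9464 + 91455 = 100919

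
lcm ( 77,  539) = 539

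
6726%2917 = 892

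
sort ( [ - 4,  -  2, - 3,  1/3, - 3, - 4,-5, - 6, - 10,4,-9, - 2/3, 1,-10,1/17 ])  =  [ -10,-10, - 9,  -  6 , - 5, - 4,- 4, - 3 ,-3, - 2, - 2/3,1/17, 1/3,1, 4 ]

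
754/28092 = 377/14046 = 0.03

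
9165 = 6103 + 3062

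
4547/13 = 349 + 10/13 = 349.77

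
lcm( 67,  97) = 6499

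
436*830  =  361880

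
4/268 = 1/67 = 0.01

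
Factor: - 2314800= -2^4*3^2*5^2*643^1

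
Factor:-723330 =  - 2^1*3^4*5^1*19^1*47^1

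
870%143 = 12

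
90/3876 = 15/646 = 0.02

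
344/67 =5 + 9/67 = 5.13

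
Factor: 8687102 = 2^1*17^1 * 255503^1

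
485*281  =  136285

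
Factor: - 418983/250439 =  - 3^1*7^( - 2 ) *19^( - 1 )*269^( - 1 )*139661^1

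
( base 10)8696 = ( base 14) 3252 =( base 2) 10000111111000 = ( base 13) 3C5C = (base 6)104132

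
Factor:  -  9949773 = - 3^1*149^1*22259^1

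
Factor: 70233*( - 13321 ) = - 935573793 = - 3^1*7^1*11^1*41^1*173^1 *571^1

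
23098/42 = 549+20/21 =549.95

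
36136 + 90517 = 126653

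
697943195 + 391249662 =1089192857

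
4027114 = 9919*406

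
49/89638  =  49/89638=0.00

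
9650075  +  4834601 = 14484676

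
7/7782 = 7/7782 = 0.00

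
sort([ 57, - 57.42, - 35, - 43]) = [ - 57.42, - 43, - 35 , 57]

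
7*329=2303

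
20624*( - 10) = -206240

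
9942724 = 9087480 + 855244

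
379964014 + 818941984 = 1198905998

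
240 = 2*120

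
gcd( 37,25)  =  1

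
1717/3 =572 + 1/3 = 572.33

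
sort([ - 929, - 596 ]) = [ - 929,-596] 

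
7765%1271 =139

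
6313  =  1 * 6313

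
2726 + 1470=4196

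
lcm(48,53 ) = 2544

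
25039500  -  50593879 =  - 25554379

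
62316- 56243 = 6073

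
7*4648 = 32536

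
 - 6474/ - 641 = 6474/641 = 10.10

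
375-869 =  - 494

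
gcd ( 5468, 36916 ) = 4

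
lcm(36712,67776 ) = 881088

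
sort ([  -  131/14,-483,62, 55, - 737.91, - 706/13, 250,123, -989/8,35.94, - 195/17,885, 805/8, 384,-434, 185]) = [ - 737.91, - 483,-434, - 989/8, - 706/13,- 195/17, - 131/14, 35.94, 55,62, 805/8 , 123, 185, 250, 384, 885] 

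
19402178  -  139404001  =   - 120001823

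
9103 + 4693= 13796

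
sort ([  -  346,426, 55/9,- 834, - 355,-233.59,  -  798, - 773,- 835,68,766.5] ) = [ - 835, - 834, - 798, - 773, - 355,  -  346,- 233.59,55/9,68,426,766.5]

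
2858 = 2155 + 703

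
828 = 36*23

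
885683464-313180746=572502718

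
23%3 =2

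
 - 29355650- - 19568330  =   - 9787320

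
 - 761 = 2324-3085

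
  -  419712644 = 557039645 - 976752289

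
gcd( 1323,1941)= 3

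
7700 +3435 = 11135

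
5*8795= 43975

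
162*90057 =14589234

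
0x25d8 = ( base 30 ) AMS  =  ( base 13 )4543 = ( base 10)9688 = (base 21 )10k7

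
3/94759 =3/94759 = 0.00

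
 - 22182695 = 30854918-53037613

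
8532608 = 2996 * 2848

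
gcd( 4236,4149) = 3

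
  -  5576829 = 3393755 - 8970584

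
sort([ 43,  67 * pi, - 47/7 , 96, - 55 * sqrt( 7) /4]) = [ - 55 * sqrt ( 7)/4, - 47/7,43,96, 67*pi ]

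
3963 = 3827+136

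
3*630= 1890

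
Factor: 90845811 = 3^2*7^1*509^1*2833^1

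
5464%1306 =240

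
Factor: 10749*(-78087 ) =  - 839357163 = - 3^2*3583^1 * 26029^1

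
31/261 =31/261 = 0.12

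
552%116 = 88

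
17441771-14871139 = 2570632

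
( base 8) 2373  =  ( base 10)1275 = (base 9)1666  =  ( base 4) 103323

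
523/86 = 6 + 7/86 = 6.08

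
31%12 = 7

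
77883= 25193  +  52690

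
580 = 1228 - 648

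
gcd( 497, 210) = 7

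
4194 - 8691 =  - 4497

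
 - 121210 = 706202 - 827412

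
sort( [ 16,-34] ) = [ - 34, 16 ] 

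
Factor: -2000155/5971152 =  - 2^( - 4 )*3^( - 1)*5^1*11^( - 1 ) * 43^ ( - 1 )*263^(  -  1 )*400031^1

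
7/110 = 7/110 = 0.06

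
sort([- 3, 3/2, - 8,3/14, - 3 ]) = [  -  8, - 3 ,-3,3/14,3/2]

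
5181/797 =6+399/797 = 6.50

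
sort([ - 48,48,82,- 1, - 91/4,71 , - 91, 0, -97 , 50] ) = [ - 97,-91,  -  48,  -  91/4, - 1, 0,48, 50,71,82] 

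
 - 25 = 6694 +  - 6719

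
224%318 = 224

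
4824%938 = 134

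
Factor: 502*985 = 2^1 * 5^1*197^1*251^1 = 494470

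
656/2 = 328 = 328.00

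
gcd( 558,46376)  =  62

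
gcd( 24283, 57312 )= 1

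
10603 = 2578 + 8025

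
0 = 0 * ( - 547)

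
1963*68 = 133484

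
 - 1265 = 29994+-31259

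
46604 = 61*764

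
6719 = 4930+1789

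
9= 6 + 3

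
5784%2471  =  842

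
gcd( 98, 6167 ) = 7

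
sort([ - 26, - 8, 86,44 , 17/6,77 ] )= [ - 26, - 8, 17/6, 44, 77,86]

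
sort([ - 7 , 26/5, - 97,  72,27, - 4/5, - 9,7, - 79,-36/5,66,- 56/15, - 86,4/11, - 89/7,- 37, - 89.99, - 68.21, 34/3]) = [ - 97 , - 89.99, - 86 ,  -  79, - 68.21,- 37, - 89/7,-9, - 36/5  , - 7, - 56/15 , - 4/5,4/11,26/5,  7,34/3,27 , 66,72]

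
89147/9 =89147/9 = 9905.22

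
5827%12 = 7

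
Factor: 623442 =2^1*3^1*29^1*3583^1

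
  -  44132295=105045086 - 149177381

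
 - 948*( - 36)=34128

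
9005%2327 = 2024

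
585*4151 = 2428335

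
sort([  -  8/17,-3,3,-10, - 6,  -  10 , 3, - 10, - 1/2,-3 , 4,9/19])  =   [-10,-10,-10, - 6, - 3,-3,- 1/2, - 8/17, 9/19,3 , 3, 4]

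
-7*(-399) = 2793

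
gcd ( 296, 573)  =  1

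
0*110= 0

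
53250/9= 5916+2/3 = 5916.67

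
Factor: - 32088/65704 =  - 21/43 = -3^1*7^1*43^( - 1 ) 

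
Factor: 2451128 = 2^3 * 17^1*67^1*269^1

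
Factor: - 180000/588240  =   - 2^1*5^3*19^( - 1)*43^(-1 ) = -250/817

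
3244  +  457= 3701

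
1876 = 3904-2028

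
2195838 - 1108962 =1086876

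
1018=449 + 569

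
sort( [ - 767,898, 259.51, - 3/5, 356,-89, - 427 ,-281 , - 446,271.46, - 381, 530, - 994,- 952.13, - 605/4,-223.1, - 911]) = [ - 994, - 952.13, - 911, - 767, - 446, - 427, - 381, - 281, - 223.1, - 605/4, - 89,  -  3/5,  259.51, 271.46, 356, 530, 898 ]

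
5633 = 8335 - 2702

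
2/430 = 1/215 = 0.00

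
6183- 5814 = 369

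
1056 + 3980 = 5036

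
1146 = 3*382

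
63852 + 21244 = 85096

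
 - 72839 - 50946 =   -  123785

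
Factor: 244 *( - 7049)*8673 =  - 2^2* 3^1*7^3*19^1*53^1*59^1*61^1 = - 14917178388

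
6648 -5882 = 766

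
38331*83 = 3181473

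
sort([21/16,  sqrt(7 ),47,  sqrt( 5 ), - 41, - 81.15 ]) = [-81.15, - 41, 21/16,sqrt( 5), sqrt (7 ),47 ] 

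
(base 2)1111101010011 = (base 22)GCB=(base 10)8019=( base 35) 6j4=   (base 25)CKJ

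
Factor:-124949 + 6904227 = 6779278 = 2^1*11^1 * 308149^1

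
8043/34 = 8043/34 = 236.56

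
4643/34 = 136 + 19/34 = 136.56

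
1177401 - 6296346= - 5118945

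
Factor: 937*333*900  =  280818900= 2^2*3^4*5^2*37^1*937^1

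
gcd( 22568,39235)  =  7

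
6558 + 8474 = 15032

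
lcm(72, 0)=0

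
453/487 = 453/487 = 0.93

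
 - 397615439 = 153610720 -551226159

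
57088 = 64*892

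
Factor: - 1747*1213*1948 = - 4128028228  =  -2^2*487^1 *1213^1*1747^1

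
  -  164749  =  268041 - 432790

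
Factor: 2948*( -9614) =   -  28342072= - 2^3*11^2* 19^1*23^1*67^1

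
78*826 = 64428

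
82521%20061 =2277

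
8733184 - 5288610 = 3444574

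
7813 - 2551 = 5262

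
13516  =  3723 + 9793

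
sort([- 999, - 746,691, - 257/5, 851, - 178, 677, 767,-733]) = [-999  , - 746, - 733, - 178,  -  257/5,677,691, 767, 851]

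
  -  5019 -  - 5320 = 301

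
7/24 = 7/24 = 0.29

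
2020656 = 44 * 45924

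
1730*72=124560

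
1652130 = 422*3915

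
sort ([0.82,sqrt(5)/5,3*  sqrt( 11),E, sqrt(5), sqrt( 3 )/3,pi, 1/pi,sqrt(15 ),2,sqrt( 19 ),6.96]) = [ 1/pi,sqrt( 5 )/5,  sqrt ( 3 )/3,0.82,2,sqrt(5),E, pi, sqrt(15),sqrt(19),6.96,3 * sqrt(11) ] 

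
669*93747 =62716743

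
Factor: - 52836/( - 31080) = 17/10 = 2^(  -  1 )*5^(- 1) * 17^1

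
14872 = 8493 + 6379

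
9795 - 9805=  - 10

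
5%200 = 5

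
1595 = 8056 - 6461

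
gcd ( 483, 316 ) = 1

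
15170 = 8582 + 6588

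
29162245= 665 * 43853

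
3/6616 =3/6616 = 0.00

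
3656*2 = 7312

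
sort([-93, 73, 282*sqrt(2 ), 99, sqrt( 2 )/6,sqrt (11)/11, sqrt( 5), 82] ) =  [-93 , sqrt( 2 ) /6,sqrt(11) /11, sqrt(5), 73, 82, 99, 282* sqrt(2)]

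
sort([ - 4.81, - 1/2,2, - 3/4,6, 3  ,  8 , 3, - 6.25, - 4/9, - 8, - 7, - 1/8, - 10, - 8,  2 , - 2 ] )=[ - 10, - 8, - 8,  -  7, - 6.25, - 4.81,- 2 , - 3/4, - 1/2,-4/9, - 1/8,  2,  2, 3,3, 6 , 8]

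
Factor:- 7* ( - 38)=266 = 2^1 * 7^1 * 19^1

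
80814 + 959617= 1040431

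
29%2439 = 29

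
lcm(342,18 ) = 342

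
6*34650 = 207900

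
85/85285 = 17/17057=0.00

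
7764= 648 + 7116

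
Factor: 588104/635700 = 2^1*3^(-1 )*5^(- 2 )*11^1 * 13^( - 1 )*41^1= 902/975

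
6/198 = 1/33 =0.03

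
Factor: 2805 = 3^1*5^1*11^1*17^1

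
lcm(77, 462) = 462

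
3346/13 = 257 + 5/13 = 257.38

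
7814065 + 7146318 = 14960383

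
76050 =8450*9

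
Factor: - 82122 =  - 2^1*3^1 * 13687^1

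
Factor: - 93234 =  - 2^1 * 3^1*41^1 * 379^1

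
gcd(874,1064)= 38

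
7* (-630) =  - 4410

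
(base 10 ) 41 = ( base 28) 1D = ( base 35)16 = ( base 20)21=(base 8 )51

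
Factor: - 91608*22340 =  - 2^5 * 3^1 * 5^1*11^1*347^1*1117^1 = -2046522720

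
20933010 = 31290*669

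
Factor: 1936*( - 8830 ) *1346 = - 23009708480 = - 2^6*5^1*11^2*673^1*883^1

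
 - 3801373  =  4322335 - 8123708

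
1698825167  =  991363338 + 707461829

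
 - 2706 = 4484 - 7190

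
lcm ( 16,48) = 48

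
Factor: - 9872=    - 2^4*617^1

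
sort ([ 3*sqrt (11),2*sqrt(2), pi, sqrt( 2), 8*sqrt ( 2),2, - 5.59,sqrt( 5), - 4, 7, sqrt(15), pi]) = [-5.59, - 4,sqrt(2), 2,sqrt( 5 ), 2*sqrt (2), pi,  pi,sqrt( 15), 7, 3 * sqrt ( 11),  8*sqrt(2)] 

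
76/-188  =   - 1 + 28/47 = - 0.40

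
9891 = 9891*1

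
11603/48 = 241 + 35/48 = 241.73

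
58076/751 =77  +  249/751 = 77.33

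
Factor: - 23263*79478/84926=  - 7^2*43^1 * 541^1 * 811^1*42463^( - 1 )  =  - 924448357/42463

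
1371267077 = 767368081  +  603898996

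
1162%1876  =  1162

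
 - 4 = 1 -5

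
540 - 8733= -8193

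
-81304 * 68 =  - 5528672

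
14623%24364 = 14623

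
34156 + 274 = 34430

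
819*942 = 771498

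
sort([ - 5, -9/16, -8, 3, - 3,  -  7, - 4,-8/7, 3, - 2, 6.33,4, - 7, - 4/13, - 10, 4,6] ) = [- 10 , - 8,-7, - 7, - 5 , - 4, - 3, - 2, - 8/7,-9/16, - 4/13, 3,  3,4,4 , 6, 6.33 ] 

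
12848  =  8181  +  4667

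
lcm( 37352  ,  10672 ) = 74704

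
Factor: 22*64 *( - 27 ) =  - 38016 = - 2^7*3^3*11^1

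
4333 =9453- 5120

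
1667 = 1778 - 111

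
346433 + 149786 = 496219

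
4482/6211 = 4482/6211 = 0.72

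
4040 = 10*404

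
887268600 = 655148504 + 232120096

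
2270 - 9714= - 7444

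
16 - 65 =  - 49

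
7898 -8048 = - 150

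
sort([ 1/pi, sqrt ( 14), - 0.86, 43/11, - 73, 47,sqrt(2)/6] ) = [-73,  -  0.86,sqrt(2)/6, 1/pi,  sqrt(14 ),43/11,47 ] 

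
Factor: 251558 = 2^1*73^1*1723^1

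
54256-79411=  -  25155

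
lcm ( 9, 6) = 18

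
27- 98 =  - 71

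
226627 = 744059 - 517432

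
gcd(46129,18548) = 1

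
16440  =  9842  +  6598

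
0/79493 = 0 = 0.00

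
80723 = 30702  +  50021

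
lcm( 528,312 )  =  6864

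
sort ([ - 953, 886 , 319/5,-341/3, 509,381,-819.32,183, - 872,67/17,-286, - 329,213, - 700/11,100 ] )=[- 953,- 872,-819.32, - 329, - 286, - 341/3 , - 700/11, 67/17 , 319/5 , 100, 183,213,381,  509, 886] 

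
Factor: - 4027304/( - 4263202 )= 2013652/2131601 =2^2*503413^1*2131601^( - 1) 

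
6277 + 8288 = 14565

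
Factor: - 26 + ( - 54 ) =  - 80=-2^4 *5^1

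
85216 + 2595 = 87811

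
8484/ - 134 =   -  4242/67 = - 63.31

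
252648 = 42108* 6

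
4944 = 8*618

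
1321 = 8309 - 6988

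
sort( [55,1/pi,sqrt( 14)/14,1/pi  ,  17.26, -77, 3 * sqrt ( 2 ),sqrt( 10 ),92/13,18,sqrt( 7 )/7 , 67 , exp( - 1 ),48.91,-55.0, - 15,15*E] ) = [- 77, - 55.0, - 15,sqrt( 14 )/14,  1/pi, 1/pi,exp(-1),sqrt ( 7 )/7,sqrt(10),3*sqrt( 2 ) , 92/13,17.26 , 18,15*E, 48.91, 55, 67] 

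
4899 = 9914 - 5015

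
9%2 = 1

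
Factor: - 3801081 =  - 3^1*17^1*74531^1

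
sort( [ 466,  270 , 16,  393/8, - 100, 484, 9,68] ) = [ - 100, 9, 16, 393/8, 68 , 270, 466,  484] 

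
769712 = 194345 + 575367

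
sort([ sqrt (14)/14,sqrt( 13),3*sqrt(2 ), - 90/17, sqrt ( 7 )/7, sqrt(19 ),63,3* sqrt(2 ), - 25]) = [ - 25, - 90/17,sqrt(14 )/14,sqrt( 7)/7,sqrt( 13),3*sqrt( 2 ),3*sqrt( 2),sqrt (19), 63]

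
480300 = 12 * 40025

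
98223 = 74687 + 23536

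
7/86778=7/86778 = 0.00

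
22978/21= 22978/21 = 1094.19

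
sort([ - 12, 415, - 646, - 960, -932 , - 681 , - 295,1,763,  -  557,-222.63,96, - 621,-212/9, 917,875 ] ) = [ - 960, - 932, - 681,  -  646,  -  621 , - 557, - 295, - 222.63, - 212/9, - 12 , 1,96,415,763,875, 917 ]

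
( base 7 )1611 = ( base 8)1205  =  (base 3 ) 212220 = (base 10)645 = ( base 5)10040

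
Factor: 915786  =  2^1*3^4*5653^1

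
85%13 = 7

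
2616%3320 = 2616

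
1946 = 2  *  973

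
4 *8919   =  35676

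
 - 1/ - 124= 1/124 = 0.01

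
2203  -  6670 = - 4467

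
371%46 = 3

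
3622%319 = 113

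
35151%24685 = 10466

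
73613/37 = 1989 + 20/37  =  1989.54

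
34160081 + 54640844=88800925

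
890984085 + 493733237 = 1384717322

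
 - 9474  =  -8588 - 886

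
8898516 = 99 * 89884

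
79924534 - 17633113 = 62291421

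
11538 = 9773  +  1765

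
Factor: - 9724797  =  - 3^2*353^1*3061^1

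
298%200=98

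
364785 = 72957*5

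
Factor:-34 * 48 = - 1632 = - 2^5*3^1*17^1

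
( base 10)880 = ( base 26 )17m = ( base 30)ta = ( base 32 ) RG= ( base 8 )1560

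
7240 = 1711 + 5529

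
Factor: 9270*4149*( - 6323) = -2^1*3^4 * 5^1*103^1*461^1 *6323^1  =  - 243190357290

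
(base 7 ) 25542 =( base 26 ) A16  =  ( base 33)67r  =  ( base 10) 6792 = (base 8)15210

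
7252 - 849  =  6403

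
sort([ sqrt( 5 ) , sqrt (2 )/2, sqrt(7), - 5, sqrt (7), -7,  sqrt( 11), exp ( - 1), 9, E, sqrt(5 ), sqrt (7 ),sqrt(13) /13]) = [  -  7, - 5, sqrt(13) /13,  exp (- 1), sqrt(2) /2,  sqrt(5), sqrt(5), sqrt(7), sqrt ( 7)  ,  sqrt( 7), E, sqrt(11), 9] 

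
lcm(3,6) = 6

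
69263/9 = 69263/9   =  7695.89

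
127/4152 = 127/4152=0.03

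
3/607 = 3/607 = 0.00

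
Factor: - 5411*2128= - 2^4*7^2*19^1*773^1 = -11514608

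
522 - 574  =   -52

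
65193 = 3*21731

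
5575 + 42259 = 47834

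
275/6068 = 275/6068= 0.05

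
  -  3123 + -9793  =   - 12916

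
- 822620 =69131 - 891751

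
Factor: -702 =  - 2^1*3^3*13^1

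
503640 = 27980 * 18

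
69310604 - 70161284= - 850680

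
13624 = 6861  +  6763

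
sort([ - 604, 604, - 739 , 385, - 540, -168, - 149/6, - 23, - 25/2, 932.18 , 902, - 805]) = [-805, - 739,  -  604, - 540, - 168,-149/6,- 23,  -  25/2, 385, 604, 902,932.18]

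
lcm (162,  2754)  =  2754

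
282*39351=11096982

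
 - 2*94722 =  - 189444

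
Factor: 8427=3^1*53^2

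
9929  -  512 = 9417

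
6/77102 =3/38551 = 0.00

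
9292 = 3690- - 5602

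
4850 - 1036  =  3814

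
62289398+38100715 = 100390113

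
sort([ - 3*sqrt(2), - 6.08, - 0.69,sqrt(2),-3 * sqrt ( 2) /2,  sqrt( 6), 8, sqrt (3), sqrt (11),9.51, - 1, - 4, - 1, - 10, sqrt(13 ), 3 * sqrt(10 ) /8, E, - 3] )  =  [ - 10, - 6.08, - 3*sqrt(2 ), - 4, - 3, - 3*sqrt(2)/2, - 1,  -  1 , - 0.69,3*sqrt ( 10)/8 , sqrt( 2), sqrt( 3 ),sqrt ( 6), E,sqrt ( 11),sqrt( 13 ), 8, 9.51 ] 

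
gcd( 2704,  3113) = 1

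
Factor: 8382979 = 11^1*37^1* 43^1 *479^1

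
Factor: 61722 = 2^1*3^5*127^1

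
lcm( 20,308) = 1540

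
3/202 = 3/202 = 0.01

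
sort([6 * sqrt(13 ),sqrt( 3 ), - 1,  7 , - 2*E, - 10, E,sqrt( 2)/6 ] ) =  [ - 10,-2*E, - 1, sqrt(2)/6,sqrt(3), E, 7 , 6*sqrt(13)] 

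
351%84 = 15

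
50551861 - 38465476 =12086385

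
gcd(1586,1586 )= 1586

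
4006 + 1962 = 5968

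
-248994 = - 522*477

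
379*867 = 328593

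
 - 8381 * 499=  - 4182119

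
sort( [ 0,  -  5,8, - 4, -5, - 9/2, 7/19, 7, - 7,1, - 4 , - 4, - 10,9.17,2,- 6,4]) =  [ -10,- 7, - 6, - 5, - 5,-9/2,  -  4, - 4, - 4, 0 , 7/19,1, 2, 4,7, 8, 9.17]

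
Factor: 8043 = 3^1*7^1 * 383^1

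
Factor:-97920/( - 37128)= 2^4*3^1*5^1*7^( - 1 )*13^(-1)=240/91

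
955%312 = 19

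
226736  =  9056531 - 8829795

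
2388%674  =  366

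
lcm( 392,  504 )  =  3528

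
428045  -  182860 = 245185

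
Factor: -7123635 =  - 3^2*5^1 * 158303^1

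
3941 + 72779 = 76720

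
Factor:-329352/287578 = - 2^2*3^1 * 53^( - 1)*2713^( - 1 )*13723^1 = - 164676/143789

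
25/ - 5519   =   - 25/5519=- 0.00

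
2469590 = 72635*34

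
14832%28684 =14832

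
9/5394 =3/1798 = 0.00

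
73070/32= 2283 + 7/16 = 2283.44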